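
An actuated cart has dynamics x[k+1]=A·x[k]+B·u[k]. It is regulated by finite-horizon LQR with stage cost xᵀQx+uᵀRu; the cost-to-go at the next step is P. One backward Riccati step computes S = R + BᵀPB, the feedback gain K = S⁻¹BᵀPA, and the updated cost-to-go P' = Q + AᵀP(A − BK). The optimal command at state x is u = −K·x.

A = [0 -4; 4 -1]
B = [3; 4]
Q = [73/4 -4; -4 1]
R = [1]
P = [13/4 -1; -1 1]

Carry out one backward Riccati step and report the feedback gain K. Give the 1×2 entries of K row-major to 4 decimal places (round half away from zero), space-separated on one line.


BᵀP = [5.7500 1.0000]
S = R + BᵀPB = [1] + [21.2500] = [22.2500]
BᵀPA = [4.0000 -24.0000]
K = S⁻¹·BᵀPA = [0.1798 -1.0787]
A−BK = [-0.5393 -0.7640; 3.2809 3.3146]
AᵀP(A−BK) = [15.2809 16.3146; 16.3146 19.1124]
P' = Q + AᵀP(A−BK) = [33.5309 12.3146; 12.3146 20.1124]
tr(P') = 53.6433

0.1798 -1.0787


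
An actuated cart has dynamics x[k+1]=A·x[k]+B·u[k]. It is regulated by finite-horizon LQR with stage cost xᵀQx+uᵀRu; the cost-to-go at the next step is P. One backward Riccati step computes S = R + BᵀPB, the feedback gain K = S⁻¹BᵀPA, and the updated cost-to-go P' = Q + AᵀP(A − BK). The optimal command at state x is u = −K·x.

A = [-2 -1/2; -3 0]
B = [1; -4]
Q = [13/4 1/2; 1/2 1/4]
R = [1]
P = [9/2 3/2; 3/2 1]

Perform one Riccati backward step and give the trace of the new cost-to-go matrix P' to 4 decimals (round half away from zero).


BᵀP = [-1.5000 -2.5000]
S = R + BᵀPB = [1] + [8.5000] = [9.5000]
BᵀPA = [10.5000 0.7500]
K = S⁻¹·BᵀPA = [1.1053 0.0789]
A−BK = [-3.1053 -0.5789; 1.4211 0.3158]
AᵀP(A−BK) = [33.3947 5.9211; 5.9211 1.0658]
P' = Q + AᵀP(A−BK) = [36.6447 6.4211; 6.4211 1.3158]
tr(P') = 37.9605

37.9605


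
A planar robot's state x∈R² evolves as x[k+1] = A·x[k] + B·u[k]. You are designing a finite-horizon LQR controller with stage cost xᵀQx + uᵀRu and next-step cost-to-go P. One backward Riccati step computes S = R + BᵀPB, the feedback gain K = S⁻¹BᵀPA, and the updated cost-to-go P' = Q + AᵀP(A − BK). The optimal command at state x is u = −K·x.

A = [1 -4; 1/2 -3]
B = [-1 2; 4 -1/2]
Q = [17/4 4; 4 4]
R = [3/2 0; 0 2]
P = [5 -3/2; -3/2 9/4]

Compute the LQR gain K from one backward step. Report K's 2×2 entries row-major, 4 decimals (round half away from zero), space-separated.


0.1380 -0.7916 0.4869 -2.0419

BᵀP = [-11.0000 10.5000; 10.7500 -4.1250]
S = R + BᵀPB = [3/2 0; 0 2] + [53.0000 -27.2500; -27.2500 23.5625] = [54.5000 -27.2500; -27.2500 25.5625]
BᵀPA = [-5.7500 12.5000; 8.6875 -30.6250]
K = S⁻¹·BᵀPA = [0.1380 -0.7916; 0.4869 -2.0419]
A−BK = [0.1641 -0.7078; 0.1917 -0.8546]
AᵀP(A−BK) = [0.6257 -2.6877; -2.6877 11.6121]
P' = Q + AᵀP(A−BK) = [4.8757 1.3123; 1.3123 15.6121]
tr(P') = 20.4878


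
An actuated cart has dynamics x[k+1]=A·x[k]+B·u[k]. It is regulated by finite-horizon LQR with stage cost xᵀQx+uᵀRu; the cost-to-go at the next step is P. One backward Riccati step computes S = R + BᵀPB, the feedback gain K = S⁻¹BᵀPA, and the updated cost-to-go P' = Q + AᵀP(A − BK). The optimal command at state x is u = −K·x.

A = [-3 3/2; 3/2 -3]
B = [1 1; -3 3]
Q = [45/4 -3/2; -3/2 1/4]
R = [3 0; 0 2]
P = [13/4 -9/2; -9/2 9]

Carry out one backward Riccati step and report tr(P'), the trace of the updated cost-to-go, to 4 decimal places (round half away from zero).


BᵀP = [16.7500 -31.5000; -10.2500 22.5000]
S = R + BᵀPB = [3 0; 0 2] + [111.2500 -77.7500; -77.7500 57.2500] = [114.2500 -77.7500; -77.7500 59.2500]
BᵀPA = [-97.5000 119.6250; 64.5000 -82.8750]
K = S⁻¹·BᵀPA = [-1.0521 0.8895; -0.2920 -0.2314]
A−BK = [-1.6559 0.8419; -0.7803 0.3630]
AᵀP(A−BK) = [6.2537 -4.0915; -4.0915 3.2201]
P' = Q + AᵀP(A−BK) = [17.5037 -5.5915; -5.5915 3.4701]
tr(P') = 20.9738

20.9738


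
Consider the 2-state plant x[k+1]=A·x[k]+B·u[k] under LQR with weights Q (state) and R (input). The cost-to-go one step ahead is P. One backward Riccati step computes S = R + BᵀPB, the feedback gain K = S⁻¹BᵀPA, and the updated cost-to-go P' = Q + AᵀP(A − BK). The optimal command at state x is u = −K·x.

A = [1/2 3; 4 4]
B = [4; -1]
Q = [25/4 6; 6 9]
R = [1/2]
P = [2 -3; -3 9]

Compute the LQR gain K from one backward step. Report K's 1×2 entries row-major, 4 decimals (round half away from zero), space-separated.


BᵀP = [11.0000 -21.0000]
S = R + BᵀPB = [1/2] + [65.0000] = [65.5000]
BᵀPA = [-78.5000 -51.0000]
K = S⁻¹·BᵀPA = [-1.1985 -0.7786]
A−BK = [5.2939 6.1145; 2.8015 3.2214]
AᵀP(A−BK) = [38.4198 43.8779; 43.8779 50.2901]
P' = Q + AᵀP(A−BK) = [44.6698 49.8779; 49.8779 59.2901]
tr(P') = 103.9599

-1.1985 -0.7786


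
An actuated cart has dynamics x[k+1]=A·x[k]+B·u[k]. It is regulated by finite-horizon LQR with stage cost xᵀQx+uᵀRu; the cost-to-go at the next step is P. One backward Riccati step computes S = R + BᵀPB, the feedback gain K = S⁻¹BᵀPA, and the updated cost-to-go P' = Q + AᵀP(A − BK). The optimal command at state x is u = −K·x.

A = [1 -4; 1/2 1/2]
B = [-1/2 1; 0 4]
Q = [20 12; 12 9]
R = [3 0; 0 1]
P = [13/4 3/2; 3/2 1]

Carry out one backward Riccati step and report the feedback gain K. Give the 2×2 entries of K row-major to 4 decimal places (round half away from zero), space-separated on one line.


BᵀP = [-1.6250 -0.7500; 9.2500 5.5000]
S = R + BᵀPB = [3 0; 0 1] + [0.8125 -4.6250; -4.6250 31.2500] = [3.8125 -4.6250; -4.6250 32.2500]
BᵀPA = [-2.0000 6.1250; 12.0000 -34.2500]
K = S⁻¹·BᵀPA = [-0.0886 0.3852; 0.3594 -1.0068]
A−BK = [0.5963 -2.8006; -0.9375 4.5271]
AᵀP(A−BK) = [0.5102 -2.1483; -2.1483 9.4086]
P' = Q + AᵀP(A−BK) = [20.5102 9.8517; 9.8517 18.4086]
tr(P') = 38.9188

-0.0886 0.3852 0.3594 -1.0068


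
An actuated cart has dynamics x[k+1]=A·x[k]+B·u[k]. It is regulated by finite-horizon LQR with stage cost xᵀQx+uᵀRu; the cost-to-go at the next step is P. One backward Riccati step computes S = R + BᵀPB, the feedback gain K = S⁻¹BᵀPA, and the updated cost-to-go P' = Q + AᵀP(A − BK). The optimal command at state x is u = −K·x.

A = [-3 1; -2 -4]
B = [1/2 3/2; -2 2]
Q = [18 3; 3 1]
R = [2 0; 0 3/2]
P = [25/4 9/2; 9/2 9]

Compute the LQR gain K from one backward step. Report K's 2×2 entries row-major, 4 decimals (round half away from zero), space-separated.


-0.4618 1.5950 -1.5687 -0.2078

BᵀP = [-5.8750 -15.7500; 18.3750 24.7500]
S = R + BᵀPB = [2 0; 0 3/2] + [28.5625 -40.3125; -40.3125 77.0625] = [30.5625 -40.3125; -40.3125 78.5625]
BᵀPA = [49.1250 57.1250; -104.6250 -80.6250]
K = S⁻¹·BᵀPA = [-0.4618 1.5950; -1.5687 -0.2078]
A−BK = [-0.4161 0.5142; 0.2138 -0.3943]
AᵀP(A−BK) = [4.8104 -1.8470; -1.8470 6.3801]
P' = Q + AᵀP(A−BK) = [22.8104 1.1530; 1.1530 7.3801]
tr(P') = 30.1905


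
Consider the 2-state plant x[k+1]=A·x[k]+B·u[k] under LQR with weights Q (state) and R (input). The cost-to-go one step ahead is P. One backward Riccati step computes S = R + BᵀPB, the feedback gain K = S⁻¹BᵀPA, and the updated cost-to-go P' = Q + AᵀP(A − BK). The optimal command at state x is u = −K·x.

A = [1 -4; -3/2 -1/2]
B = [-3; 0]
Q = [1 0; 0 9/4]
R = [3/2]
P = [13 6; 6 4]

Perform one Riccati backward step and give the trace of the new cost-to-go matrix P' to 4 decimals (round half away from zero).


BᵀP = [-39.0000 -18.0000]
S = R + BᵀPB = [3/2] + [117.0000] = [118.5000]
BᵀPA = [-12.0000 165.0000]
K = S⁻¹·BᵀPA = [-0.1013 1.3924]
A−BK = [0.6962 0.1772; -1.5000 -0.5000]
AᵀP(A−BK) = [2.7848 0.7089; 0.7089 3.2532]
P' = Q + AᵀP(A−BK) = [3.7848 0.7089; 0.7089 5.5032]
tr(P') = 9.2880

9.2880


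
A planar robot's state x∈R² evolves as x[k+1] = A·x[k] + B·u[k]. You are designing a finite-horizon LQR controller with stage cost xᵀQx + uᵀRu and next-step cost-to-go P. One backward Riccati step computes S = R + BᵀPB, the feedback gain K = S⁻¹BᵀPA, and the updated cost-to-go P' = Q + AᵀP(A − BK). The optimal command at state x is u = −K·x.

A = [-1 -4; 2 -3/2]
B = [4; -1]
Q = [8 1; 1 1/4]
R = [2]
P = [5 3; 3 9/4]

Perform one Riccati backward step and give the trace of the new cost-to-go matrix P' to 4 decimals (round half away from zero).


BᵀP = [17.0000 9.7500]
S = R + BᵀPB = [2] + [58.2500] = [60.2500]
BᵀPA = [2.5000 -82.6250]
K = S⁻¹·BᵀPA = [0.0415 -1.3714]
A−BK = [-1.1660 1.4855; 2.0415 -2.8714]
AᵀP(A−BK) = [1.8963 -2.8216; -2.8216 7.7531]
P' = Q + AᵀP(A−BK) = [9.8963 -1.8216; -1.8216 8.0031]
tr(P') = 17.8994

17.8994


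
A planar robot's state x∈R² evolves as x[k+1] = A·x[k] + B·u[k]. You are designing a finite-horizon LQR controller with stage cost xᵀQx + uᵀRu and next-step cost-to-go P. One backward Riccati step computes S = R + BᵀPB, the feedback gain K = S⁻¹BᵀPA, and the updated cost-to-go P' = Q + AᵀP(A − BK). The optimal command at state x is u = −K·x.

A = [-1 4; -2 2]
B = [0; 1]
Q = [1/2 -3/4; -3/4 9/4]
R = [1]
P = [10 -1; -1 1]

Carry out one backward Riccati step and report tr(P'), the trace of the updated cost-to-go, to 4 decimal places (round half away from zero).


BᵀP = [-1.0000 1.0000]
S = R + BᵀPB = [1] + [1.0000] = [2.0000]
BᵀPA = [-1.0000 -2.0000]
K = S⁻¹·BᵀPA = [-0.5000 -1.0000]
A−BK = [-1.0000 4.0000; -1.5000 3.0000]
AᵀP(A−BK) = [9.5000 -35.0000; -35.0000 146.0000]
P' = Q + AᵀP(A−BK) = [10.0000 -35.7500; -35.7500 148.2500]
tr(P') = 158.2500

158.2500


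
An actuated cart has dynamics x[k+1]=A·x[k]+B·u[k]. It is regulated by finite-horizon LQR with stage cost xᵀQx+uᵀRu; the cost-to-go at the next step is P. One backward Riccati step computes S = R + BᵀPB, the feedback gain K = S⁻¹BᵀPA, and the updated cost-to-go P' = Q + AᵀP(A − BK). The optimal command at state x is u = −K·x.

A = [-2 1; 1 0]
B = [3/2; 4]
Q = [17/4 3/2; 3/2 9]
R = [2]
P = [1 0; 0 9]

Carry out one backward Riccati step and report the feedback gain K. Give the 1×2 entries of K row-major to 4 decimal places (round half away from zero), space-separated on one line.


BᵀP = [1.5000 36.0000]
S = R + BᵀPB = [2] + [146.2500] = [148.2500]
BᵀPA = [33.0000 1.5000]
K = S⁻¹·BᵀPA = [0.2226 0.0101]
A−BK = [-2.3339 0.9848; 0.1096 -0.0405]
AᵀP(A−BK) = [5.6543 -2.3339; -2.3339 0.9848]
P' = Q + AᵀP(A−BK) = [9.9043 -0.8339; -0.8339 9.9848]
tr(P') = 19.8891

0.2226 0.0101


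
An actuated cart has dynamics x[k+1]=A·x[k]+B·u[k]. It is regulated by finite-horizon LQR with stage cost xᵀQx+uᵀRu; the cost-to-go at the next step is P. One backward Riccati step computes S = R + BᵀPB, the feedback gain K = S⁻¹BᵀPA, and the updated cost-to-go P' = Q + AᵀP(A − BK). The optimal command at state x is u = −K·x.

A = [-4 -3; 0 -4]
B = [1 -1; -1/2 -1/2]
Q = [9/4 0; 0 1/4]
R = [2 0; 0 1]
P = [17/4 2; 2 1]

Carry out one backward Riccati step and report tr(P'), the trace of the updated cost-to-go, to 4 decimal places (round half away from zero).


BᵀP = [3.2500 1.5000; -5.2500 -2.5000]
S = R + BᵀPB = [2 0; 0 1] + [2.5000 -4.0000; -4.0000 6.5000] = [4.5000 -4.0000; -4.0000 7.5000]
BᵀPA = [-13.0000 -15.7500; 21.0000 25.7500]
K = S⁻¹·BᵀPA = [-0.7606 -0.8521; 2.3944 2.9789]
A−BK = [-0.8451 0.8310; 0.8169 -2.9366]
AᵀP(A−BK) = [7.8310 9.3662; 9.3662 12.1232]
P' = Q + AᵀP(A−BK) = [10.0810 9.3662; 9.3662 12.3732]
tr(P') = 22.4542

22.4542


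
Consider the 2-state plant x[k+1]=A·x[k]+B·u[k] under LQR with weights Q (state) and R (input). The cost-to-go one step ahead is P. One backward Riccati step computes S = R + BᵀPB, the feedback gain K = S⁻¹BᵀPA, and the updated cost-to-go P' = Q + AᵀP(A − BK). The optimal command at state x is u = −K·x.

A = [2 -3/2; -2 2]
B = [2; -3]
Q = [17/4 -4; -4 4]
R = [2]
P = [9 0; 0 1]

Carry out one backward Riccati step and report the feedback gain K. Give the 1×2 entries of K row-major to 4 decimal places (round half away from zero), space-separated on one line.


0.8936 -0.7021

BᵀP = [18.0000 -3.0000]
S = R + BᵀPB = [2] + [45.0000] = [47.0000]
BᵀPA = [42.0000 -33.0000]
K = S⁻¹·BᵀPA = [0.8936 -0.7021]
A−BK = [0.2128 -0.0957; 0.6809 -0.1064]
AᵀP(A−BK) = [2.4681 -1.5106; -1.5106 1.0798]
P' = Q + AᵀP(A−BK) = [6.7181 -5.5106; -5.5106 5.0798]
tr(P') = 11.7979


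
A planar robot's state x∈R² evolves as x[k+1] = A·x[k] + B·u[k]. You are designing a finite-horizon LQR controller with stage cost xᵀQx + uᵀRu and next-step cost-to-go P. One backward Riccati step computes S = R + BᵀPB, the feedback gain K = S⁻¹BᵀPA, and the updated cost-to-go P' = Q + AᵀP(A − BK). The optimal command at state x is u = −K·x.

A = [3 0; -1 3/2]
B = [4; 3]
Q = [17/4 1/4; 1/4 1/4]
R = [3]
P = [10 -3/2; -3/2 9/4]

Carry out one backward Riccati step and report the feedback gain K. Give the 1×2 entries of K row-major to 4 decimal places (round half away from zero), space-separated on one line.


BᵀP = [35.5000 0.7500]
S = R + BᵀPB = [3] + [144.2500] = [147.2500]
BᵀPA = [105.7500 1.1250]
K = S⁻¹·BᵀPA = [0.7182 0.0076]
A−BK = [0.1273 -0.0306; -3.1545 1.4771]
AᵀP(A−BK) = [25.3039 -10.9329; -10.9329 5.0539]
P' = Q + AᵀP(A−BK) = [29.5539 -10.6829; -10.6829 5.3039]
tr(P') = 34.8578

0.7182 0.0076


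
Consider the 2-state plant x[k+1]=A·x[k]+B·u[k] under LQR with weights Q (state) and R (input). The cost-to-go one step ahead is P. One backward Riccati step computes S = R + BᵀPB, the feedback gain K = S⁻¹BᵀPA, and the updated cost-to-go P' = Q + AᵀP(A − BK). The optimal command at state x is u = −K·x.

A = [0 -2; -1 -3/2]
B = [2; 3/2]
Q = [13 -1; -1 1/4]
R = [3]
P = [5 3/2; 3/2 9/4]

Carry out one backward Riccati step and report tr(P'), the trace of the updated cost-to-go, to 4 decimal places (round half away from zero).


17.1606

BᵀP = [12.2500 6.3750]
S = R + BᵀPB = [3] + [34.0625] = [37.0625]
BᵀPA = [-6.3750 -34.0625]
K = S⁻¹·BᵀPA = [-0.1720 -0.9191]
A−BK = [0.3440 -0.1619; -0.7420 -0.1214]
AᵀP(A−BK) = [1.1535 0.5160; 0.5160 2.7572]
P' = Q + AᵀP(A−BK) = [14.1535 -0.4840; -0.4840 3.0072]
tr(P') = 17.1606


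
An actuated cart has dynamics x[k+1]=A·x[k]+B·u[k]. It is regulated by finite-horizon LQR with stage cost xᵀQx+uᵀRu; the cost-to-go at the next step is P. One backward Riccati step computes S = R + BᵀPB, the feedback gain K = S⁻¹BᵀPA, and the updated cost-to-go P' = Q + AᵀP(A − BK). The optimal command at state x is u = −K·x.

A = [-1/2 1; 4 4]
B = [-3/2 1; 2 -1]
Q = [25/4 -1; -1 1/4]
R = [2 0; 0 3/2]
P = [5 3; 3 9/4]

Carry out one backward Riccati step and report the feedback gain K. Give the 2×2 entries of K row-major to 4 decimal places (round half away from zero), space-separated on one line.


0.5364 0.3576 1.0199 2.0132

BᵀP = [-1.5000 0.0000; 2.0000 0.7500]
S = R + BᵀPB = [2 0; 0 3/2] + [2.2500 -1.5000; -1.5000 1.2500] = [4.2500 -1.5000; -1.5000 2.7500]
BᵀPA = [0.7500 -1.5000; 2.0000 5.0000]
K = S⁻¹·BᵀPA = [0.5364 0.3576; 1.0199 2.0132]
A−BK = [-0.7152 -0.4768; 3.9470 5.2980]
AᵀP(A−BK) = [22.8079 35.2053; 35.2053 55.4702]
P' = Q + AᵀP(A−BK) = [29.0579 34.2053; 34.2053 55.7202]
tr(P') = 84.7781


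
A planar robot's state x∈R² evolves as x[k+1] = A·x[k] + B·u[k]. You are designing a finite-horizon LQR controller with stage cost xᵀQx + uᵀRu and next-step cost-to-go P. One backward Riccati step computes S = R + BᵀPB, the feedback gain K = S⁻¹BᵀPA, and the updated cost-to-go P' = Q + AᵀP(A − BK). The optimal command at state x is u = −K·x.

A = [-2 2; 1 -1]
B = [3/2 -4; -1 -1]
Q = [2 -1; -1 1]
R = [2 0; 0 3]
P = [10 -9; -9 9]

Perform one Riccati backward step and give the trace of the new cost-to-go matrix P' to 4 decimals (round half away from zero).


6.5963

BᵀP = [24.0000 -22.5000; -31.0000 27.0000]
S = R + BᵀPB = [2 0; 0 3] + [58.5000 -73.5000; -73.5000 97.0000] = [60.5000 -73.5000; -73.5000 100.0000]
BᵀPA = [-70.5000 70.5000; 89.0000 -89.0000]
K = S⁻¹·BᵀPA = [-0.7850 0.7850; 0.3130 -0.3130]
A−BK = [0.4296 -0.4296; 0.5280 -0.5280]
AᵀP(A−BK) = [1.7981 -1.7981; -1.7981 1.7981]
P' = Q + AᵀP(A−BK) = [3.7981 -2.7981; -2.7981 2.7981]
tr(P') = 6.5963


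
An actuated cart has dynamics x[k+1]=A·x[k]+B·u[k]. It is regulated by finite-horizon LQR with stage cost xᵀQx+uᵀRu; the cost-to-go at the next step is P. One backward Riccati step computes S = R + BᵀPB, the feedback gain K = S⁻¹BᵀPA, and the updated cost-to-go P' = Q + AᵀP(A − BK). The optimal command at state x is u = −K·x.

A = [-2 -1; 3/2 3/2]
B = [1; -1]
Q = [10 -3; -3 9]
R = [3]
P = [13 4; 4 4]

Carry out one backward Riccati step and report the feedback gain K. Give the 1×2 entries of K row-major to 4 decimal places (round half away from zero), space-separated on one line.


BᵀP = [9.0000 0.0000]
S = R + BᵀPB = [3] + [9.0000] = [12.0000]
BᵀPA = [-18.0000 -9.0000]
K = S⁻¹·BᵀPA = [-1.5000 -0.7500]
A−BK = [-0.5000 -0.2500; 0.0000 0.7500]
AᵀP(A−BK) = [10.0000 3.5000; 3.5000 3.2500]
P' = Q + AᵀP(A−BK) = [20.0000 0.5000; 0.5000 12.2500]
tr(P') = 32.2500

-1.5000 -0.7500


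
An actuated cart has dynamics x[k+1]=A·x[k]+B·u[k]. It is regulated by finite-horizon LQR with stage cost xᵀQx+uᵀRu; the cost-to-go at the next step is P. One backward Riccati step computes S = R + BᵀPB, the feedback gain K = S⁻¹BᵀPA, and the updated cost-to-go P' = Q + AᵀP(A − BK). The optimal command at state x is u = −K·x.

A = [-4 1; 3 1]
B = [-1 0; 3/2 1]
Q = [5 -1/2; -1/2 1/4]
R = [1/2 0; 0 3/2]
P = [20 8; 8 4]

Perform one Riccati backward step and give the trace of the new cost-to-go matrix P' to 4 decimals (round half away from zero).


BᵀP = [-8.0000 -2.0000; 8.0000 4.0000]
S = R + BᵀPB = [1/2 0; 0 3/2] + [5.0000 -2.0000; -2.0000 4.0000] = [5.5000 -2.0000; -2.0000 5.5000]
BᵀPA = [26.0000 -10.0000; -20.0000 12.0000]
K = S⁻¹·BᵀPA = [3.9238 -1.1810; -2.2095 1.7524]
A−BK = [-0.0762 -0.1810; -0.6762 1.0190]
AᵀP(A−BK) = [17.7905 -10.2476; -10.2476 7.1619]
P' = Q + AᵀP(A−BK) = [22.7905 -10.7476; -10.7476 7.4119]
tr(P') = 30.2024

30.2024


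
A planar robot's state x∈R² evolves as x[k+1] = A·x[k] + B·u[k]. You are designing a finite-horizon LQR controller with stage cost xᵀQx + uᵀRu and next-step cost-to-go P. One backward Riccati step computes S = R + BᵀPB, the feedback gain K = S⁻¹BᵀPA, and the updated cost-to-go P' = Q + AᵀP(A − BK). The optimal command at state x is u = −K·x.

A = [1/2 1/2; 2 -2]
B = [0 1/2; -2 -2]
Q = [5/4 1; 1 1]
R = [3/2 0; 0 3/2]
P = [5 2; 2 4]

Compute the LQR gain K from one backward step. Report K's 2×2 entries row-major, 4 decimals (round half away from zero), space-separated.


BᵀP = [-4.0000 -8.0000; -1.5000 -7.0000]
S = R + BᵀPB = [3/2 0; 0 3/2] + [16.0000 14.0000; 14.0000 13.2500] = [17.5000 14.0000; 14.0000 14.7500]
BᵀPA = [-18.0000 14.0000; -14.7500 13.2500]
K = S⁻¹·BᵀPA = [-0.9497 0.3380; -0.0986 0.5775]
A−BK = [0.5493 0.2113; -0.0966 -0.1690]
AᵀP(A−BK) = [2.7012 -0.1479; -0.1479 0.8662]
P' = Q + AᵀP(A−BK) = [3.9512 0.8521; 0.8521 1.8662]
tr(P') = 5.8174

-0.9497 0.3380 -0.0986 0.5775


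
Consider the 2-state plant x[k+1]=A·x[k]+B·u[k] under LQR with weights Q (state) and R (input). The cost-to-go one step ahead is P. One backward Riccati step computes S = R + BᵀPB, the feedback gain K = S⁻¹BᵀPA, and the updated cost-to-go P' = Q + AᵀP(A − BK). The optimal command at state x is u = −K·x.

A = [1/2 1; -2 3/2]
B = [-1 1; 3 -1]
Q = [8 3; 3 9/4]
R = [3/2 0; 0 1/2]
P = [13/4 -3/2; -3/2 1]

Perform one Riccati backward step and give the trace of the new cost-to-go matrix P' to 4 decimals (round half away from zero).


11.3780

BᵀP = [-7.7500 4.5000; 4.7500 -2.5000]
S = R + BᵀPB = [3/2 0; 0 1/2] + [21.2500 -12.2500; -12.2500 7.2500] = [22.7500 -12.2500; -12.2500 7.7500]
BᵀPA = [-12.8750 -1.0000; 7.3750 1.0000]
K = S⁻¹·BᵀPA = [-0.3595 0.1714; 0.3833 0.4000]
A−BK = [-0.2429 0.7714; -0.5381 1.3857]
AᵀP(A−BK) = [0.3565 -0.2429; -0.2429 0.7714]
P' = Q + AᵀP(A−BK) = [8.3565 2.7571; 2.7571 3.0214]
tr(P') = 11.3780


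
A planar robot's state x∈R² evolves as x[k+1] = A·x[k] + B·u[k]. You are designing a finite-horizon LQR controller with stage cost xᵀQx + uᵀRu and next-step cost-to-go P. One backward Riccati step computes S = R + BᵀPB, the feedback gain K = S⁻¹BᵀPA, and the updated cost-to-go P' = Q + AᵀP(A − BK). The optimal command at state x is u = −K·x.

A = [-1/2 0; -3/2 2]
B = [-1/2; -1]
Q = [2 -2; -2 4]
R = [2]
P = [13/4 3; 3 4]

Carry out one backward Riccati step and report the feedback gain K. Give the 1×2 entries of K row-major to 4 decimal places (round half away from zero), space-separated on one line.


1.0764 -1.1210

BᵀP = [-4.6250 -5.5000]
S = R + BᵀPB = [2] + [7.8125] = [9.8125]
BᵀPA = [10.5625 -11.0000]
K = S⁻¹·BᵀPA = [1.0764 -1.1210]
A−BK = [0.0382 -0.5605; -0.4236 0.8790]
AᵀP(A−BK) = [2.9427 -3.1592; -3.1592 3.6688]
P' = Q + AᵀP(A−BK) = [4.9427 -5.1592; -5.1592 7.6688]
tr(P') = 12.6115


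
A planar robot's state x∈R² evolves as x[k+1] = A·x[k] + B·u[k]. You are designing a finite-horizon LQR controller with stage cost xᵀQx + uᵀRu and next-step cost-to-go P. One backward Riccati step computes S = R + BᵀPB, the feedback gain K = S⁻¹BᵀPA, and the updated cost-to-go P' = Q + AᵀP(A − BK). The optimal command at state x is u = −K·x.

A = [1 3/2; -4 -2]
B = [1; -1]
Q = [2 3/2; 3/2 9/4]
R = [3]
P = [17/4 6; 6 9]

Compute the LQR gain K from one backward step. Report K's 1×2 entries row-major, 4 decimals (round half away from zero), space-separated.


2.4118 0.7941

BᵀP = [-1.7500 -3.0000]
S = R + BᵀPB = [3] + [1.2500] = [4.2500]
BᵀPA = [10.2500 3.3750]
K = S⁻¹·BᵀPA = [2.4118 0.7941]
A−BK = [-1.4118 0.7059; -1.5882 -1.2059]
AᵀP(A−BK) = [75.5294 22.2353; 22.2353 6.8824]
P' = Q + AᵀP(A−BK) = [77.5294 23.7353; 23.7353 9.1324]
tr(P') = 86.6618


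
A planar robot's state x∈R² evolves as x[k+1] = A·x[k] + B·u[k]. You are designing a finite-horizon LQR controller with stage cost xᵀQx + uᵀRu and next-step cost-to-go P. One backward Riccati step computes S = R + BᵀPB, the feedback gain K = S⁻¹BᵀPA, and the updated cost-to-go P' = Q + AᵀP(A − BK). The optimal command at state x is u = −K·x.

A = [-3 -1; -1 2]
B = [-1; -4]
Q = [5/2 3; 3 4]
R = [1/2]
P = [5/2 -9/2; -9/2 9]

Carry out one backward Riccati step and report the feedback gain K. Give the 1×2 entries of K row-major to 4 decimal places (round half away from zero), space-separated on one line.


BᵀP = [15.5000 -31.5000]
S = R + BᵀPB = [1/2] + [110.5000] = [111.0000]
BᵀPA = [-15.0000 -78.5000]
K = S⁻¹·BᵀPA = [-0.1351 -0.7072]
A−BK = [-3.1351 -1.7072; -1.5405 -0.8288]
AᵀP(A−BK) = [2.4730 1.3919; 1.3919 0.9842]
P' = Q + AᵀP(A−BK) = [4.9730 4.3919; 4.3919 4.9842]
tr(P') = 9.9572

-0.1351 -0.7072


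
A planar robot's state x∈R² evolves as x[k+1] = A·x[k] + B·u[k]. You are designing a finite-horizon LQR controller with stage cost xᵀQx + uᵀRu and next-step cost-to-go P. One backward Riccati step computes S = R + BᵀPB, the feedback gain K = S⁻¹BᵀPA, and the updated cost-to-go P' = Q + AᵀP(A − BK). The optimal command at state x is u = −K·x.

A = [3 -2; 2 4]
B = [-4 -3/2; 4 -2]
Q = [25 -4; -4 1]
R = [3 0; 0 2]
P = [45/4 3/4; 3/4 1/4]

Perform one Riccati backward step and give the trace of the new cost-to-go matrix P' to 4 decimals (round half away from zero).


30.3206

BᵀP = [-42.0000 -2.0000; -18.3750 -1.6250]
S = R + BᵀPB = [3 0; 0 2] + [160.0000 67.0000; 67.0000 30.8125] = [163.0000 67.0000; 67.0000 32.8125]
BᵀPA = [-130.0000 76.0000; -58.3750 30.2500]
K = S⁻¹·BᵀPA = [-0.4125 0.5434; -0.9368 -0.1876]
A−BK = [-0.0551 -0.1079; 1.7763 1.4512]
AᵀP(A−BK) = [2.9417 0.1868; 0.1868 1.3788]
P' = Q + AᵀP(A−BK) = [27.9417 -3.8132; -3.8132 2.3788]
tr(P') = 30.3206


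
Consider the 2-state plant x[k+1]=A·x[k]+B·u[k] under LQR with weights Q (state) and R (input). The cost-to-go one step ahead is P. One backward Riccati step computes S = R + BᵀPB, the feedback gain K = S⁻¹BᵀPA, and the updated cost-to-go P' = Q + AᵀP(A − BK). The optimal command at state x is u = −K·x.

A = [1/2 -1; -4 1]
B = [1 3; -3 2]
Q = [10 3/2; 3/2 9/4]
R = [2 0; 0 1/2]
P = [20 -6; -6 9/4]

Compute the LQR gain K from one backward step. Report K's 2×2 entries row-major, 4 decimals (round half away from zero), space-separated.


BᵀP = [38.0000 -12.7500; 48.0000 -13.5000]
S = R + BᵀPB = [2 0; 0 1/2] + [76.2500 88.5000; 88.5000 117.0000] = [78.2500 88.5000; 88.5000 117.5000]
BᵀPA = [70.0000 -50.7500; 78.0000 -61.5000]
K = S⁻¹·BᵀPA = [0.9705 -0.3820; -0.0672 -0.2357]
A−BK = [-0.2690 0.0890; -0.9540 0.3252]
AᵀP(A−BK) = [2.3016 -0.8762; -0.8762 0.3687]
P' = Q + AᵀP(A−BK) = [12.3016 0.6238; 0.6238 2.6187]
tr(P') = 14.9204

0.9705 -0.3820 -0.0672 -0.2357


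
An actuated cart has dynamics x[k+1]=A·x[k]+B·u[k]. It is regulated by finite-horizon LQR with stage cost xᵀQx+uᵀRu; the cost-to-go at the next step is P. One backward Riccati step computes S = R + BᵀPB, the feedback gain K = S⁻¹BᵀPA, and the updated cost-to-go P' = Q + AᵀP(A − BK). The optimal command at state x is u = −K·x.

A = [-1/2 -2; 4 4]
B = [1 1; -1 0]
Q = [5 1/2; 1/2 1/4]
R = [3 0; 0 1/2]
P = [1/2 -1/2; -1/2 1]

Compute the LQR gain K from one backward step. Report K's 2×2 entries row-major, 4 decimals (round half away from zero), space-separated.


-0.9444 -1.1111 -1.3056 -1.8889

BᵀP = [1.0000 -1.5000; 0.5000 -0.5000]
S = R + BᵀPB = [3 0; 0 1/2] + [2.5000 1.0000; 1.0000 0.5000] = [5.5000 1.0000; 1.0000 1.0000]
BᵀPA = [-6.5000 -8.0000; -2.2500 -3.0000]
K = S⁻¹·BᵀPA = [-0.9444 -1.1111; -1.3056 -1.8889]
A−BK = [1.7500 1.0000; 3.0556 2.8889]
AᵀP(A−BK) = [9.0486 10.0278; 10.0278 11.4444]
P' = Q + AᵀP(A−BK) = [14.0486 10.5278; 10.5278 11.6944]
tr(P') = 25.7431


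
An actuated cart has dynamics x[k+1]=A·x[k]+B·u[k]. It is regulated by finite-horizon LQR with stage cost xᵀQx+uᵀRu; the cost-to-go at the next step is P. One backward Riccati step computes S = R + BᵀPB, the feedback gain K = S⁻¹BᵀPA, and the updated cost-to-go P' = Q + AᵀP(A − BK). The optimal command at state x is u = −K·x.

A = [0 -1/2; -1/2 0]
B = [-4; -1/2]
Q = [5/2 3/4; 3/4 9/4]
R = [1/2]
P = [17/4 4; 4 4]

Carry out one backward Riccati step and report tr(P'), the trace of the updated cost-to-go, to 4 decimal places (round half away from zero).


BᵀP = [-19.0000 -18.0000]
S = R + BᵀPB = [1/2] + [85.0000] = [85.5000]
BᵀPA = [9.0000 9.5000]
K = S⁻¹·BᵀPA = [0.1053 0.1111]
A−BK = [0.4211 -0.0556; -0.4474 0.0556]
AᵀP(A−BK) = [0.0526 0.0000; 0.0000 0.0069]
P' = Q + AᵀP(A−BK) = [2.5526 0.7500; 0.7500 2.2569]
tr(P') = 4.8096

4.8096


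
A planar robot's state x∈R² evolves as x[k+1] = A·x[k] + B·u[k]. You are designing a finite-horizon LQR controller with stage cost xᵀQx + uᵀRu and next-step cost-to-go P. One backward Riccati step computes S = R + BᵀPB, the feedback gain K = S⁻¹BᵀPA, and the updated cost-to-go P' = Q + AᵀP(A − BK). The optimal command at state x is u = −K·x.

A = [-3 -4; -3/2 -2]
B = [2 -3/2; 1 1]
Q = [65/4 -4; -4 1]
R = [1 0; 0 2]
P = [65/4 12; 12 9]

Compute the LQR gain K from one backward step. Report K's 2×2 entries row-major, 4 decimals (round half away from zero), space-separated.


BᵀP = [44.5000 33.0000; -12.3750 -9.0000]
S = R + BᵀPB = [1 0; 0 2] + [122.0000 -33.7500; -33.7500 9.5625] = [123.0000 -33.7500; -33.7500 11.5625]
BᵀPA = [-183.0000 -244.0000; 50.6250 67.5000]
K = S⁻¹·BᵀPA = [-1.4387 -1.9183; 0.1788 0.2384]
A−BK = [0.1457 0.1943; -0.2401 -0.3201]
AᵀP(A−BK) = [2.1581 2.8775; 2.8775 3.8366]
P' = Q + AᵀP(A−BK) = [18.4081 -1.1225; -1.1225 4.8366]
tr(P') = 23.2448

-1.4387 -1.9183 0.1788 0.2384


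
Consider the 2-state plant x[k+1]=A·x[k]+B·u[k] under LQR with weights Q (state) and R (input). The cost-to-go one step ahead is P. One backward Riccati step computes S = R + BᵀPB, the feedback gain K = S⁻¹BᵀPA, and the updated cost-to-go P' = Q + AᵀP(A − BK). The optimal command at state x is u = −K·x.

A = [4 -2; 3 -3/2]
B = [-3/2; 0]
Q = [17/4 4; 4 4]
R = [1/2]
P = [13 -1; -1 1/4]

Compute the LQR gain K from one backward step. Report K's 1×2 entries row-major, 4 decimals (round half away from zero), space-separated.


-2.4706 1.2353

BᵀP = [-19.5000 1.5000]
S = R + BᵀPB = [1/2] + [29.2500] = [29.7500]
BᵀPA = [-73.5000 36.7500]
K = S⁻¹·BᵀPA = [-2.4706 1.2353]
A−BK = [0.2941 -0.1471; 3.0000 -1.5000]
AᵀP(A−BK) = [4.6618 -2.3309; -2.3309 1.1654]
P' = Q + AᵀP(A−BK) = [8.9118 1.6691; 1.6691 5.1654]
tr(P') = 14.0772


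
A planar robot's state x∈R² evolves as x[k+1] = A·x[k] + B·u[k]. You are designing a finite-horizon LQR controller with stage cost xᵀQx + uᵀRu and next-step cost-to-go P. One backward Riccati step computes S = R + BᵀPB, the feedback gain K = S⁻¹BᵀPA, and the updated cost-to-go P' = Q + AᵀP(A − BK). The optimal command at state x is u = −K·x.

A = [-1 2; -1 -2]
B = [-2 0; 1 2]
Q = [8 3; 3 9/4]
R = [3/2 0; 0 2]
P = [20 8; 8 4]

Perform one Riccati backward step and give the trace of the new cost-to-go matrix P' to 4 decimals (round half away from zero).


13.1234

BᵀP = [-32.0000 -12.0000; 16.0000 8.0000]
S = R + BᵀPB = [3/2 0; 0 2] + [52.0000 -24.0000; -24.0000 16.0000] = [53.5000 -24.0000; -24.0000 18.0000]
BᵀPA = [44.0000 -40.0000; -24.0000 16.0000]
K = S⁻¹·BᵀPA = [0.5581 -0.8682; -0.5891 -0.2687]
A−BK = [0.1163 0.2636; -0.3798 -0.5943]
AᵀP(A−BK) = [1.3023 -0.2481; -0.2481 1.5711]
P' = Q + AᵀP(A−BK) = [9.3023 2.7519; 2.7519 3.8211]
tr(P') = 13.1234


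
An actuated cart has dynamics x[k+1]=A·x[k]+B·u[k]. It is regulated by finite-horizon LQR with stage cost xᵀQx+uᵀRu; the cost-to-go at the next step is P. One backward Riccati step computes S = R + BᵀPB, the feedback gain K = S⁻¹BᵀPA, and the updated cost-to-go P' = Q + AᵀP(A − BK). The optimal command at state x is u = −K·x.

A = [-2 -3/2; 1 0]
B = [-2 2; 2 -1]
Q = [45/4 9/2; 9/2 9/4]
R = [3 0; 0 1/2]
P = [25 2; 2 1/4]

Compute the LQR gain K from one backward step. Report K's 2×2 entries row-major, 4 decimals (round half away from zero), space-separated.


BᵀP = [-46.0000 -3.5000; 48.0000 3.7500]
S = R + BᵀPB = [3 0; 0 1/2] + [85.0000 -88.5000; -88.5000 92.2500] = [88.0000 -88.5000; -88.5000 92.7500]
BᵀPA = [88.5000 69.0000; -92.2500 -72.0000]
K = S⁻¹·BᵀPA = [0.1342 0.0842; -0.8666 -0.6960]
A−BK = [0.0015 0.0603; -0.1350 -0.8643]
AᵀP(A−BK) = [0.4333 0.3480; 0.3480 0.3326]
P' = Q + AᵀP(A−BK) = [11.6833 4.8480; 4.8480 2.5826]
tr(P') = 14.2659

0.1342 0.0842 -0.8666 -0.6960


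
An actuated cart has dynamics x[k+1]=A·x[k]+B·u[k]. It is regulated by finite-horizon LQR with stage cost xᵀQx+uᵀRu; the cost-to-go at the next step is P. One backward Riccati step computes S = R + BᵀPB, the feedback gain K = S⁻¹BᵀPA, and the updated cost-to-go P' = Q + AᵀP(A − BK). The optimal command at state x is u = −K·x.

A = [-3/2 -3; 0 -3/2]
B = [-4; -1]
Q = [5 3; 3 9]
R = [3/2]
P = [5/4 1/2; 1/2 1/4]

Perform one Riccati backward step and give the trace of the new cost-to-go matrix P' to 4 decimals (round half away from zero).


15.1414

BᵀP = [-5.5000 -2.2500]
S = R + BᵀPB = [3/2] + [24.2500] = [25.7500]
BᵀPA = [8.2500 19.8750]
K = S⁻¹·BᵀPA = [0.3204 0.7718]
A−BK = [-0.2184 0.0874; 0.3204 -0.7282]
AᵀP(A−BK) = [0.1693 0.3823; 0.3823 0.9721]
P' = Q + AᵀP(A−BK) = [5.1693 3.3823; 3.3823 9.9721]
tr(P') = 15.1414


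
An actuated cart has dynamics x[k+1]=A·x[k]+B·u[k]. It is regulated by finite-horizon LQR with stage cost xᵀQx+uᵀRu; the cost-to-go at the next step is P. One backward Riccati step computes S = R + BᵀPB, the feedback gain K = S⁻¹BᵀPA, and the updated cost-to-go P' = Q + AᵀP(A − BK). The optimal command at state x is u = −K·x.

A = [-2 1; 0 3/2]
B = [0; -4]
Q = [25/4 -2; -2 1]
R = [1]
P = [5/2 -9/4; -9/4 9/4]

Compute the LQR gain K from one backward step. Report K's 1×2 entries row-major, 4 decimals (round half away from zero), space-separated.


-0.4865 -0.1216

BᵀP = [9.0000 -9.0000]
S = R + BᵀPB = [1] + [36.0000] = [37.0000]
BᵀPA = [-18.0000 -4.5000]
K = S⁻¹·BᵀPA = [-0.4865 -0.1216]
A−BK = [-2.0000 1.0000; -1.9459 1.0135]
AᵀP(A−BK) = [1.2432 -0.4392; -0.4392 0.2652]
P' = Q + AᵀP(A−BK) = [7.4932 -2.4392; -2.4392 1.2652]
tr(P') = 8.7584


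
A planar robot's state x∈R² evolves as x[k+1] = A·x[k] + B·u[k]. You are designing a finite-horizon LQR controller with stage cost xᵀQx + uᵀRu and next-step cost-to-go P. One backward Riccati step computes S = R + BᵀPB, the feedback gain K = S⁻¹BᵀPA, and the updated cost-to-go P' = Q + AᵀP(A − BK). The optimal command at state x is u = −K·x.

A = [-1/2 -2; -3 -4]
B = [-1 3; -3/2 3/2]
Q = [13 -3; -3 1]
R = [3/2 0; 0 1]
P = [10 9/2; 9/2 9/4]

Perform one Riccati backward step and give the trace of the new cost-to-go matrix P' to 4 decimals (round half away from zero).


BᵀP = [-16.7500 -7.8750; 36.7500 16.8750]
S = R + BᵀPB = [3/2 0; 0 1] + [28.5625 -62.0625; -62.0625 135.5625] = [30.0625 -62.0625; -62.0625 136.5625]
BᵀPA = [32.0000 65.0000; -69.0000 -141.0000]
K = S⁻¹·BᵀPA = [0.3457 0.4957; -0.3482 -0.8072]
A−BK = [0.8902 0.9173; -1.9592 -2.0456]
AᵀP(A−BK) = [1.1649 1.4396; 1.4396 1.9618]
P' = Q + AᵀP(A−BK) = [14.1649 -1.5604; -1.5604 2.9618]
tr(P') = 17.1267

17.1267


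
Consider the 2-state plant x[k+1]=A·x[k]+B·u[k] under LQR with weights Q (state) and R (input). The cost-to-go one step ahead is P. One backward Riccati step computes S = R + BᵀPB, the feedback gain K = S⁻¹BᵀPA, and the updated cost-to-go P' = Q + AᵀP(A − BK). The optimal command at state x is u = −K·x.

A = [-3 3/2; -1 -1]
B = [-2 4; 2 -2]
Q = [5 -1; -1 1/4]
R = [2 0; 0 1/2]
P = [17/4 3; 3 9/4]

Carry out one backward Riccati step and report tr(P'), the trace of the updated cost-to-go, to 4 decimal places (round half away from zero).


8.0503

BᵀP = [-2.5000 -1.5000; 11.0000 7.5000]
S = R + BᵀPB = [2 0; 0 1/2] + [2.0000 -7.0000; -7.0000 29.0000] = [4.0000 -7.0000; -7.0000 29.5000]
BᵀPA = [9.0000 -2.2500; -40.5000 9.0000]
K = S⁻¹·BᵀPA = [-0.2609 -0.0489; -1.4348 0.2935]
A−BK = [2.2174 0.2283; -3.3478 -0.3152]
AᵀP(A−BK) = [2.7391 -0.0489; -0.0489 0.0611]
P' = Q + AᵀP(A−BK) = [7.7391 -1.0489; -1.0489 0.3111]
tr(P') = 8.0503


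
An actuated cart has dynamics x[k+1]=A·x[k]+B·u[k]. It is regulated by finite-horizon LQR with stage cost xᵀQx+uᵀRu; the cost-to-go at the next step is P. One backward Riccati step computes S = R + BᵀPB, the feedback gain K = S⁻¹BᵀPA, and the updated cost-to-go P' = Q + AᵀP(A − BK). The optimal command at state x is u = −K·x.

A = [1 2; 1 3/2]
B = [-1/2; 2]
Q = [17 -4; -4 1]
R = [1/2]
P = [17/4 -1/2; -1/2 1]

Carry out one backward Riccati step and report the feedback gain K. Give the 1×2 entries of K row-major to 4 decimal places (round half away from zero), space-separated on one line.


-0.1333 -0.4381

BᵀP = [-3.1250 2.2500]
S = R + BᵀPB = [1/2] + [6.0625] = [6.5625]
BᵀPA = [-0.8750 -2.8750]
K = S⁻¹·BᵀPA = [-0.1333 -0.4381]
A−BK = [0.9333 1.7810; 1.2667 2.3762]
AᵀP(A−BK) = [4.1333 7.8667; 7.8667 14.9905]
P' = Q + AᵀP(A−BK) = [21.1333 3.8667; 3.8667 15.9905]
tr(P') = 37.1238


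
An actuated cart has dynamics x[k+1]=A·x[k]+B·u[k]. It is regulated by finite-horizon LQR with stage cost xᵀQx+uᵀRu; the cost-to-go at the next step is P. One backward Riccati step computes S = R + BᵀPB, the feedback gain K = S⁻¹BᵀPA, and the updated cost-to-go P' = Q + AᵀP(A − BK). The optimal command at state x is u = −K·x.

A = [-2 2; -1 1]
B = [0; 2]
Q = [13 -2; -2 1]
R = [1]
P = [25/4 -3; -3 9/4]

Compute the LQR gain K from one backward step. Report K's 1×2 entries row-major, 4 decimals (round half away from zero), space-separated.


0.7500 -0.7500

BᵀP = [-6.0000 4.5000]
S = R + BᵀPB = [1] + [9.0000] = [10.0000]
BᵀPA = [7.5000 -7.5000]
K = S⁻¹·BᵀPA = [0.7500 -0.7500]
A−BK = [-2.0000 2.0000; -2.5000 2.5000]
AᵀP(A−BK) = [9.6250 -9.6250; -9.6250 9.6250]
P' = Q + AᵀP(A−BK) = [22.6250 -11.6250; -11.6250 10.6250]
tr(P') = 33.2500


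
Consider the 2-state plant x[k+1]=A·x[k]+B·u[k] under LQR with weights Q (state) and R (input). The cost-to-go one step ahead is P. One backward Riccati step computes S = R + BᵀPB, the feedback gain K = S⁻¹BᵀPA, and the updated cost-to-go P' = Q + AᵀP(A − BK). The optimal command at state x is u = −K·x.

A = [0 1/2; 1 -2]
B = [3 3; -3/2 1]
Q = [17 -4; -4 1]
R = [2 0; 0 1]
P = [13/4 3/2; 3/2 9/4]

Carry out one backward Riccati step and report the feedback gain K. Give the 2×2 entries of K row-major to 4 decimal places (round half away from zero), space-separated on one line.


BᵀP = [7.5000 1.1250; 11.2500 6.7500]
S = R + BᵀPB = [2 0; 0 1] + [20.8125 23.6250; 23.6250 40.5000] = [22.8125 23.6250; 23.6250 41.5000]
BᵀPA = [1.1250 1.5000; 6.7500 -7.8750]
K = S⁻¹·BᵀPA = [-0.2902 0.6390; 0.3279 -0.5535]
A−BK = [-0.1129 0.2436; 0.2368 -0.4880]
AᵀP(A−BK) = [0.3633 -0.7326; -0.7326 1.4950]
P' = Q + AᵀP(A−BK) = [17.3633 -4.7326; -4.7326 2.4950]
tr(P') = 19.8584

-0.2902 0.6390 0.3279 -0.5535


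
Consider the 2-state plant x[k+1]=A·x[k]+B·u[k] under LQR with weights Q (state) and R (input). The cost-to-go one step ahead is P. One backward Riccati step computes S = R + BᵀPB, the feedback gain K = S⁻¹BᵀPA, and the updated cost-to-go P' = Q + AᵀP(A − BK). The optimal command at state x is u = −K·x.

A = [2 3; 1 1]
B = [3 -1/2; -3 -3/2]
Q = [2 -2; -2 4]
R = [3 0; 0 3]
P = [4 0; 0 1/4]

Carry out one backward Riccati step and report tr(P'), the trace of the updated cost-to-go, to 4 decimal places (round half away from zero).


13.3843

BᵀP = [12.0000 -0.7500; -2.0000 -0.3750]
S = R + BᵀPB = [3 0; 0 3] + [38.2500 -4.8750; -4.8750 1.5625] = [41.2500 -4.8750; -4.8750 4.5625]
BᵀPA = [23.2500 35.2500; -4.3750 -6.3750]
K = S⁻¹·BᵀPA = [0.5154 0.7891; -0.4082 -0.5542]
A−BK = [0.2497 0.3558; 1.9339 2.5359]
AᵀP(A−BK) = [2.4812 3.4800; 3.4800 4.9031]
P' = Q + AᵀP(A−BK) = [4.4812 1.4800; 1.4800 8.9031]
tr(P') = 13.3843


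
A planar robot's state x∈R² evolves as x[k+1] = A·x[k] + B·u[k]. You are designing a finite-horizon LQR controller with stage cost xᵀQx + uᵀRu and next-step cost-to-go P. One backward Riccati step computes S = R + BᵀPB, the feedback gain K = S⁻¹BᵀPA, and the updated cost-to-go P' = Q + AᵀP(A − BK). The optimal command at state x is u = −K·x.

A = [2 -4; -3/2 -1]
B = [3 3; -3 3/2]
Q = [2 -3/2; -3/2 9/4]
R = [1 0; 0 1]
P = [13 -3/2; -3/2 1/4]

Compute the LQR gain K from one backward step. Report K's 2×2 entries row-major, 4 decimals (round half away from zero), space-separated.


BᵀP = [43.5000 -5.2500; 36.7500 -4.1250]
S = R + BᵀPB = [1 0; 0 1] + [146.2500 122.6250; 122.6250 104.0625] = [147.2500 122.6250; 122.6250 105.0625]
BᵀPA = [94.8750 -168.7500; 79.6875 -142.8750]
K = S⁻¹·BᵀPA = [0.4524 -0.4826; 0.2305 -0.7966]
A−BK = [-0.0486 -0.1623; -0.4887 -1.2530]
AᵀP(A−BK) = [0.2769 -0.3566; -0.3566 0.9924]
P' = Q + AᵀP(A−BK) = [2.2769 -1.8566; -1.8566 3.2424]
tr(P') = 5.5193

0.4524 -0.4826 0.2305 -0.7966


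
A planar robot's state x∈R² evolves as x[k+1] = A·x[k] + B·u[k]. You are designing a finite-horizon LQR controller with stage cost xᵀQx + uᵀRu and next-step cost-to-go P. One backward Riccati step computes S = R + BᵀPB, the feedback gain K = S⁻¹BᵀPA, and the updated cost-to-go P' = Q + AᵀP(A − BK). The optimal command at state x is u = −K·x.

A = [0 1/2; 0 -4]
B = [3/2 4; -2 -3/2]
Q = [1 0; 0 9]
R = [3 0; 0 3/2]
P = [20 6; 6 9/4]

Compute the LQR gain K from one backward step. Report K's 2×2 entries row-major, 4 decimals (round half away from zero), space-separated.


0.0000 0.7128 0.0000 -0.3673

BᵀP = [18.0000 4.5000; 71.0000 20.6250]
S = R + BᵀPB = [3 0; 0 3/2] + [18.0000 65.2500; 65.2500 253.0625] = [21.0000 65.2500; 65.2500 254.5625]
BᵀPA = [0.0000 -9.0000; 0.0000 -47.0000]
K = S⁻¹·BᵀPA = [0.0000 0.7128; 0.0000 -0.3673]
A−BK = [0.0000 0.9002; 0.0000 -3.1254]
AᵀP(A−BK) = [0.0000 0.0000; 0.0000 6.1504]
P' = Q + AᵀP(A−BK) = [1.0000 0.0000; 0.0000 15.1504]
tr(P') = 16.1504
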